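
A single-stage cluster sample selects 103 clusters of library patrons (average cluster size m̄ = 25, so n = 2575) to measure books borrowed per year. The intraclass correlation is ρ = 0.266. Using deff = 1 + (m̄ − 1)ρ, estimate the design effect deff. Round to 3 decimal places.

7.384

deff = 1 + (25 − 1)·0.266 = 1 + 6.384 = 7.384.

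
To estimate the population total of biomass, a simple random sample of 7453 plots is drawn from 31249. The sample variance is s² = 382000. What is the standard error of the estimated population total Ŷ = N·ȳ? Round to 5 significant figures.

Var(Ŷ) = N²·Var(ȳ) = N²·(1 − n/N)·s²/n.
f = 7453/31249 = 0.23850363; Var(ȳ) = 0.76149637·382000/7453 = 39.030137.
Var(Ŷ) = 31249² · 39.030137 = 3.8112929 × 10^10.
SE(Ŷ) = √(3.8112929 × 10^10) = 195230.

195230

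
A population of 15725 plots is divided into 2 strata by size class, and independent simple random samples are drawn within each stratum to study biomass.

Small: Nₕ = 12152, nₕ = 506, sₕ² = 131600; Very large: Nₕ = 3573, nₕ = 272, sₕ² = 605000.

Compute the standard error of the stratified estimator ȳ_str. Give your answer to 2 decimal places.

15.97

Var(ȳ_str) = Σₕ Wₕ²(1 − fₕ)sₕ²/nₕ with Wₕ = Nₕ/N, N = 15725.
Small: Wₕ = 0.77278219; term = 0.77278219²·(1 − 0.04163924)·131600/506 = 148.84992.
Very large: Wₕ = 0.22721781; term = 0.22721781²·(1 − 0.07612650)·605000/272 = 106.09226.
Sum = 254.94218.
SE = √(254.94218) = 15.97.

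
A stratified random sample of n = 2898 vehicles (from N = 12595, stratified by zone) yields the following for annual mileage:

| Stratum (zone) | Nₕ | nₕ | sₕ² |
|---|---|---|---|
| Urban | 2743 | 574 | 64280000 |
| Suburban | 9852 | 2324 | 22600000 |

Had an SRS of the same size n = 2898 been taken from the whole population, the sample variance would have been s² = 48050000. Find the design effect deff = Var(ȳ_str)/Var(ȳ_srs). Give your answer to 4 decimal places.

Var(ȳ_str) = Σ Wₕ²(1−fₕ)sₕ²/nₕ with Wₕ = Nₕ/12595:
  Urban: (2743/12595)²·(1−574/2743)·64280000/574 = 4200.0358
  Suburban: (9852/12595)²·(1−2324/9852)·22600000/2324 = 4546.5292
  → Var(ȳ_str) = 8746.565.
Var(ȳ_srs) = (1 − 2898/12595)·48050000/2898 = 12765.394.
deff = 8746.565 / 12765.394 = 0.6852.

0.6852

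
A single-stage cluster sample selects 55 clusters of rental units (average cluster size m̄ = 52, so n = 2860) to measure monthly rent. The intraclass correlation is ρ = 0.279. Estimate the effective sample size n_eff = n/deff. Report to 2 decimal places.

187.80

deff = 1 + (52 − 1)·0.279 = 1 + 14.229 = 15.229.
n_eff = 2860 / 15.229 = 187.80.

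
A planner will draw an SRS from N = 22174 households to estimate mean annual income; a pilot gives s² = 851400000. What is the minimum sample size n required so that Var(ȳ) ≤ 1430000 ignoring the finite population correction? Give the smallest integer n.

Without fpc, n₀ = s²/D = 851400000/1430000 = 595.3846.
Rounding up, n = 596.

596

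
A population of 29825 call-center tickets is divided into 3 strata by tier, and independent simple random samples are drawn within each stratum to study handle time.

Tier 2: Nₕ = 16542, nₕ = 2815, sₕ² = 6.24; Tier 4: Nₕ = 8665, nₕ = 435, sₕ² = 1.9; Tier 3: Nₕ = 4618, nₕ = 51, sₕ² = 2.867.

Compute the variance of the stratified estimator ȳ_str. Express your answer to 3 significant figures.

0.00225

Var(ȳ_str) = Σₕ Wₕ²(1 − fₕ)sₕ²/nₕ with Wₕ = Nₕ/N, N = 29825.
Tier 2: Wₕ = 0.55463537; term = 0.55463537²·(1 − 0.17017289)·6.24/2815 = 5.6585992 × 10^-4.
Tier 4: Wₕ = 0.29052808; term = 0.29052808²·(1 − 0.05020196)·1.9/435 = 3.5016428 × 10^-4.
Tier 3: Wₕ = 0.15483655; term = 0.15483655²·(1 − 0.01104374)·2.867/51 = 0.0013328508.
Sum = 0.002248875.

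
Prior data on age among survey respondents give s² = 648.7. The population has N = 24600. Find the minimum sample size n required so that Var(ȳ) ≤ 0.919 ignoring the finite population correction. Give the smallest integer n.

Without fpc, n₀ = s²/D = 648.7/0.919 = 705.8760.
Rounding up, n = 706.

706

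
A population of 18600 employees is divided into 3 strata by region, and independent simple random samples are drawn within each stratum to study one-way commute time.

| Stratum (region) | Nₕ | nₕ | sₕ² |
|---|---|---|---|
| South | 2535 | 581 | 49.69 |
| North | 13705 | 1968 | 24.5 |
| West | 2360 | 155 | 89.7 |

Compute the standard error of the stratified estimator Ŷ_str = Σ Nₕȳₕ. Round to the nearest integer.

Var(Ŷ_str) = Σₕ Nₕ²(1 − fₕ)sₕ²/nₕ.
South: 2535²·(1 − 581/2535)·49.69/581 = 423638.47.
North: 13705²·(1 − 1968/13705)·24.5/1968 = 2.0025213 × 10^6.
West: 2360²·(1 − 155/2360)·89.7/155 = 3.0114894 × 10^6.
Sum = 5.4376492 × 10^6.
SE = √(5.4376492 × 10^6) = 2332.

2332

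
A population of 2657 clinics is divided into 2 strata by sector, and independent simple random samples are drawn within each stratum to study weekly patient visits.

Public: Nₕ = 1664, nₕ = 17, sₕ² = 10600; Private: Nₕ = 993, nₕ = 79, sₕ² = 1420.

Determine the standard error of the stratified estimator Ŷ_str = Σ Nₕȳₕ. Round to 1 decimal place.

41535.1

Var(Ŷ_str) = Σₕ Nₕ²(1 − fₕ)sₕ²/nₕ.
Public: 1664²·(1 − 17/1664)·10600/17 = 1.7088497 × 10^9.
Private: 993²·(1 − 79/993)·1420/79 = 1.6313859 × 10^7.
Sum = 1.7251636 × 10^9.
SE = √(1.7251636 × 10^9) = 41535.1.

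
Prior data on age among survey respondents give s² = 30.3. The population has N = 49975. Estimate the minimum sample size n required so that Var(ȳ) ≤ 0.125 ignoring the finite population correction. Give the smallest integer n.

243

Without fpc, n₀ = s²/D = 30.3/0.125 = 242.4000.
Rounding up, n = 243.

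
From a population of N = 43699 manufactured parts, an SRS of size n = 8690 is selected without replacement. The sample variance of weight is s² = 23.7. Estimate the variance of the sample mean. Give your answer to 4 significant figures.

Under SRS without replacement, Var(ȳ) = (1 − f)·s²/n with f = n/N = 8690/43699 = 0.19886039.
Var(ȳ) = (1 − 0.19886039)·23.7/8690 = 0.80113961·0.0027272727 = 0.0021849262.

0.002185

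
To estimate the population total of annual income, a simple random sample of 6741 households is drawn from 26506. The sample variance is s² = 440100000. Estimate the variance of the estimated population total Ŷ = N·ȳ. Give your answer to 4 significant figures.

Var(Ŷ) = N²·Var(ȳ) = N²·(1 − n/N)·s²/n.
f = 6741/26506 = 0.25431978; Var(ȳ) = 0.74568022·440100000/6741 = 48683.262.
Var(Ŷ) = 26506² · 48683.262 = 3.4203304 × 10^13.

3.420 × 10^13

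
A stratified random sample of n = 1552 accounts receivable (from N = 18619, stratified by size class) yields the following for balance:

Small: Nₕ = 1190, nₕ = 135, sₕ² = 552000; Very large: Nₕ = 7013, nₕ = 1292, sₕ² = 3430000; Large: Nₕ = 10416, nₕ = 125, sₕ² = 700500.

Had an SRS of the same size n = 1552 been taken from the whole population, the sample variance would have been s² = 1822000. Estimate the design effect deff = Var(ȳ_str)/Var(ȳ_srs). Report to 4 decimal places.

1.9095

Var(ȳ_str) = Σ Wₕ²(1−fₕ)sₕ²/nₕ with Wₕ = Nₕ/18619:
  Small: (1190/18619)²·(1−135/1190)·552000/135 = 14.807851
  Very large: (7013/18619)²·(1−1292/7013)·3430000/1292 = 307.25198
  Large: (10416/18619)²·(1−125/10416)·700500/125 = 1732.7822
  → Var(ȳ_str) = 2054.842.
Var(ȳ_srs) = (1 − 1552/18619)·1822000/1552 = 1076.112.
deff = 2054.842 / 1076.112 = 1.9095.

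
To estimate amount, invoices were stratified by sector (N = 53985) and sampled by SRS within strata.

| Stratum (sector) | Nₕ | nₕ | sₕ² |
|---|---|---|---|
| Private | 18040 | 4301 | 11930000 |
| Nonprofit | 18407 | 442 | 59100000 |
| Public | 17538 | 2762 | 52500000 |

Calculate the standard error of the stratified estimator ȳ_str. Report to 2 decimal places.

130.76

Var(ȳ_str) = Σₕ Wₕ²(1 − fₕ)sₕ²/nₕ with Wₕ = Nₕ/N, N = 53985.
Private: Wₕ = 0.33416690; term = 0.33416690²·(1 − 0.23841463)·11930000/4301 = 235.89376.
Nonprofit: Wₕ = 0.34096508; term = 0.34096508²·(1 − 0.02401260)·59100000/442 = 15171.525.
Public: Wₕ = 0.32486802; term = 0.32486802²·(1 − 0.15748660)·52500000/2762 = 1690.1543.
Sum = 17097.573.
SE = √(17097.573) = 130.76.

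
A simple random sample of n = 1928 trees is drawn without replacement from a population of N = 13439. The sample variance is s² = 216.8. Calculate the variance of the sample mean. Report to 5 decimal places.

Under SRS without replacement, Var(ȳ) = (1 − f)·s²/n with f = n/N = 1928/13439 = 0.14346306.
Var(ȳ) = (1 − 0.14346306)·216.8/1928 = 0.85653694·0.11244813 = 0.09631598.

0.09632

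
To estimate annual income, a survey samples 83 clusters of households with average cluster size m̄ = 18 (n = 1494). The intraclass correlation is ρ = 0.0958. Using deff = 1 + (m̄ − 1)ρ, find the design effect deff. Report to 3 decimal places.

2.629

deff = 1 + (18 − 1)·0.0958 = 1 + 1.6286 = 2.6286.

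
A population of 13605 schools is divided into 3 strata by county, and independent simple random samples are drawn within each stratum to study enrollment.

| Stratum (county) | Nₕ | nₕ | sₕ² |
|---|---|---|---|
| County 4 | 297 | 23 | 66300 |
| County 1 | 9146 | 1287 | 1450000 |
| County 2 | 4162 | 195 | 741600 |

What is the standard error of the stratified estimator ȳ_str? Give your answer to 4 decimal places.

Var(ȳ_str) = Σₕ Wₕ²(1 − fₕ)sₕ²/nₕ with Wₕ = Nₕ/N, N = 13605.
County 4: Wₕ = 0.02183021; term = 0.02183021²·(1 − 0.07744108)·66300/23 = 1.2673472.
County 1: Wₕ = 0.67225285; term = 0.67225285²·(1 − 0.14071725)·1450000/1287 = 437.51289.
County 2: Wₕ = 0.30591694; term = 0.30591694²·(1 − 0.04685247)·741600/195 = 339.23628.
Sum = 778.01652.
SE = √(778.01652) = 27.8929.

27.8929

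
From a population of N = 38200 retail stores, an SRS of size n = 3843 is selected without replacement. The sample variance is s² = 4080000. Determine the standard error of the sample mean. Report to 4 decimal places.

Under SRS without replacement, Var(ȳ) = (1 − f)·s²/n with f = n/N = 3843/38200 = 0.10060209.
Var(ȳ) = (1 − 0.10060209)·4080000/3843 = 0.89939791·1061.6706 = 954.86429.
SE(ȳ) = √(954.86429) = 30.9009.

30.9009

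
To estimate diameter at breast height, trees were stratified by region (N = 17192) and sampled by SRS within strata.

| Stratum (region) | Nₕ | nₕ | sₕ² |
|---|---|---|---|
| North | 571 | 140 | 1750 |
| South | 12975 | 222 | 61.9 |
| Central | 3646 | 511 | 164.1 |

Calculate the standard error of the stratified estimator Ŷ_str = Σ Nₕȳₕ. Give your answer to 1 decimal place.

Var(Ŷ_str) = Σₕ Nₕ²(1 − fₕ)sₕ²/nₕ.
North: 571²·(1 − 140/571)·1750/140 = 3.0762625 × 10^6.
South: 12975²·(1 − 222/12975)·61.9/222 = 4.6137855 × 10^7.
Central: 3646²·(1 − 511/3646)·164.1/511 = 3.6706408 × 10^6.
Sum = 5.2884758 × 10^7.
SE = √(5.2884758 × 10^7) = 7272.2.

7272.2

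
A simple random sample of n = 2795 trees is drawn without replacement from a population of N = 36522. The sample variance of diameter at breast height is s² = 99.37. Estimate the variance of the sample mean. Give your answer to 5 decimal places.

0.03283

Under SRS without replacement, Var(ȳ) = (1 − f)·s²/n with f = n/N = 2795/36522 = 0.07652922.
Var(ȳ) = (1 − 0.07652922)·99.37/2795 = 0.92347078·0.035552773 = 0.032831947.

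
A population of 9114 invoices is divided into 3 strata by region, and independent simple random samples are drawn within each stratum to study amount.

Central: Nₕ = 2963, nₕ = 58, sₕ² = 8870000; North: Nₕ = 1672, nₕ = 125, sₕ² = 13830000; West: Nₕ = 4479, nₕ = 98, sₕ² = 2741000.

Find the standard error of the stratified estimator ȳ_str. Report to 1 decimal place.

Var(ȳ_str) = Σₕ Wₕ²(1 − fₕ)sₕ²/nₕ with Wₕ = Nₕ/N, N = 9114.
Central: Wₕ = 0.32510424; term = 0.32510424²·(1 − 0.01957476)·8870000/58 = 15847.303.
North: Wₕ = 0.18345403; term = 0.18345403²·(1 − 0.07476077)·13830000/125 = 3445.2497.
West: Wₕ = 0.49144174; term = 0.49144174²·(1 − 0.02187988)·2741000/98 = 6607.227.
Sum = 25899.78.
SE = √(25899.78) = 160.9.

160.9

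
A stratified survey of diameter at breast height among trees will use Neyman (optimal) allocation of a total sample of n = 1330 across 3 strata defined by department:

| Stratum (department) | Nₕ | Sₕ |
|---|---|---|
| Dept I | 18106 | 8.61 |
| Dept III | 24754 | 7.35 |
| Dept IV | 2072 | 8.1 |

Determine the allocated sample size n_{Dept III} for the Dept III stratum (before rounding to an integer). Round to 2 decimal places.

682.38

Neyman allocation: nₕ = n·NₕSₕ / Σⱼ NⱼSⱼ.
Σ NⱼSⱼ = 18106·8.61 + 24754·7.35 + 2072·8.1 = 354617.76.
n_{Dept III} = 1330·24754·7.35 / 354617.76 = 682.38.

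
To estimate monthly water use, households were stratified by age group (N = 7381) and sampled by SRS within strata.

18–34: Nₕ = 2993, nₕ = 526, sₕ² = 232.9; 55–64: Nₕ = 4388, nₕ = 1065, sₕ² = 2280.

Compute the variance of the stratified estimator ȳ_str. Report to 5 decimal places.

Var(ȳ_str) = Σₕ Wₕ²(1 − fₕ)sₕ²/nₕ with Wₕ = Nₕ/N, N = 7381.
18–34: Wₕ = 0.40550061; term = 0.40550061²·(1 − 0.17574340)·232.9/526 = 0.06001077.
55–64: Wₕ = 0.59449939; term = 0.59449939²·(1 − 0.24270738)·2280/1065 = 0.57299626.
Sum = 0.63300703.

0.63301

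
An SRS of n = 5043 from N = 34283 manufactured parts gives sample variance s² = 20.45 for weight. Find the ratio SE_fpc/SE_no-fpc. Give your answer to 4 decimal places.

0.9235

f = n/N = 5043/34283 = 0.14709915.
SE_no-fpc = √(s²/n) = 0.063679871; SE_fpc = √((1−f)s²/n) = 0.058810036.
Ratio = √(1−f) = 0.92352632.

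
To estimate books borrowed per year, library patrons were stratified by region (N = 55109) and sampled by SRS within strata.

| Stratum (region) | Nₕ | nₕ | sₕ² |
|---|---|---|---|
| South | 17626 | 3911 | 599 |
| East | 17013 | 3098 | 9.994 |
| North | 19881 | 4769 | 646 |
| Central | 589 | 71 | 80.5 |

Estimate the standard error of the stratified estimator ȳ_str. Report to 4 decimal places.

Var(ȳ_str) = Σₕ Wₕ²(1 − fₕ)sₕ²/nₕ with Wₕ = Nₕ/N, N = 55109.
South: Wₕ = 0.31983886; term = 0.31983886²·(1 − 0.22188812)·599/3911 = 0.012191118.
East: Wₕ = 0.30871545; term = 0.30871545²·(1 − 0.18209604)·9.994/3098 = 2.5146467 × 10^-4.
North: Wₕ = 0.36075777; term = 0.36075777²·(1 − 0.23987727)·646/4769 = 0.013400478.
Central: Wₕ = 0.01068791; term = 0.01068791²·(1 − 0.12054329)·80.5/71 = 1.1390362 × 10^-4.
Sum = 0.025956964.
SE = √(0.025956964) = 0.1611.

0.1611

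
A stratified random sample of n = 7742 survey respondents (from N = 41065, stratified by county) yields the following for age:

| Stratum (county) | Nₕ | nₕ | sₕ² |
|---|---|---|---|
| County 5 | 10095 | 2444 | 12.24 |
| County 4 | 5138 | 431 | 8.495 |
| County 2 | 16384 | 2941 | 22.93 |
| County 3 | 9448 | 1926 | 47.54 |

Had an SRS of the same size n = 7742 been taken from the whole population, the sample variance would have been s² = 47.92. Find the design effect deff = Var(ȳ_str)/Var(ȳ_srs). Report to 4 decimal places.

Var(ȳ_str) = Σ Wₕ²(1−fₕ)sₕ²/nₕ with Wₕ = Nₕ/41065:
  County 5: (10095/41065)²·(1−2444/10095)·12.24/2444 = 2.2938293 × 10^-4
  County 4: (5138/41065)²·(1−431/5138)·8.495/431 = 2.8267068 × 10^-4
  County 2: (16384/41065)²·(1−2941/16384)·22.93/2941 = 0.0010183135
  County 3: (9448/41065)²·(1−1926/9448)·47.54/1926 = 0.0010402374
  → Var(ȳ_str) = 0.0025706045.
Var(ȳ_srs) = (1 − 7742/41065)·47.92/7742 = 0.0050226846.
deff = 0.0025706045 / 0.0050226846 = 0.5118.

0.5118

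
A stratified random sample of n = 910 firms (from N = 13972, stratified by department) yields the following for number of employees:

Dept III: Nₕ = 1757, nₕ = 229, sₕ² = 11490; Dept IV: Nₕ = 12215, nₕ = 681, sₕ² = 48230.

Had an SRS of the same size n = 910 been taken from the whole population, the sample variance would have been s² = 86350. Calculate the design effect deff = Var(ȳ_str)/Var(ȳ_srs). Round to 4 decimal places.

0.5840

Var(ȳ_str) = Σ Wₕ²(1−fₕ)sₕ²/nₕ with Wₕ = Nₕ/13972:
  Dept III: (1757/13972)²·(1−229/1757)·11490/229 = 0.69002132
  Dept IV: (12215/13972)²·(1−681/12215)·48230/681 = 51.112417
  → Var(ȳ_str) = 51.802438.
Var(ȳ_srs) = (1 − 910/13972)·86350/910 = 88.709892.
deff = 51.802438 / 88.709892 = 0.5840.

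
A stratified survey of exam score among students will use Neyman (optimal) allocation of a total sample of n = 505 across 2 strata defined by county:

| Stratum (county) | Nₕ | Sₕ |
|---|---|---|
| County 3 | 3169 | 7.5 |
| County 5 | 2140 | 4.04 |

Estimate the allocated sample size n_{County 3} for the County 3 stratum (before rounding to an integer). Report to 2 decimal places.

Neyman allocation: nₕ = n·NₕSₕ / Σⱼ NⱼSⱼ.
Σ NⱼSⱼ = 3169·7.5 + 2140·4.04 = 32413.1.
n_{County 3} = 505·3169·7.5 / 32413.1 = 370.30.

370.30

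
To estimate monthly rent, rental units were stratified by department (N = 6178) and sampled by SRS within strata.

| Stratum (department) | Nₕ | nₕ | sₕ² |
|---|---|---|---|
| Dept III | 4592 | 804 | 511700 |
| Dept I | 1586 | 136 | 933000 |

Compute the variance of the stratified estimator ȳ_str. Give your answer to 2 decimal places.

Var(ȳ_str) = Σₕ Wₕ²(1 − fₕ)sₕ²/nₕ with Wₕ = Nₕ/N, N = 6178.
Dept III: Wₕ = 0.74328262; term = 0.74328262²·(1 − 0.17508711)·511700/804 = 290.0517.
Dept I: Wₕ = 0.25671738; term = 0.25671738²·(1 − 0.08575032)·933000/136 = 413.35016.
Sum = 703.40186.

703.40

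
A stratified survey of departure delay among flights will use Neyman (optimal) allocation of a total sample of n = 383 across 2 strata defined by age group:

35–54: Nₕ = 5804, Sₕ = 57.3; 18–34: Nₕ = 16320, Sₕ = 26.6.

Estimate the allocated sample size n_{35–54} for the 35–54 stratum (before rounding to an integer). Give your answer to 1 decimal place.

Neyman allocation: nₕ = n·NₕSₕ / Σⱼ NⱼSⱼ.
Σ NⱼSⱼ = 5804·57.3 + 16320·26.6 = 766681.2.
n_{35–54} = 383·5804·57.3 / 766681.2 = 166.1.

166.1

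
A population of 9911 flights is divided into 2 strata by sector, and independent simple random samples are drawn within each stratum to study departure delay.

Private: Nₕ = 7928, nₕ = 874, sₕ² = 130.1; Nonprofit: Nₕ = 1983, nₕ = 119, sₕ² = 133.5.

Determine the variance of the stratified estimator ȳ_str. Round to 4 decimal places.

Var(ȳ_str) = Σₕ Wₕ²(1 − fₕ)sₕ²/nₕ with Wₕ = Nₕ/N, N = 9911.
Private: Wₕ = 0.79991928; term = 0.79991928²·(1 − 0.11024218)·130.1/874 = 0.084748107.
Nonprofit: Wₕ = 0.20008072; term = 0.20008072²·(1 − 0.06001009)·133.5/119 = 0.042215115.
Sum = 0.12696322.

0.1270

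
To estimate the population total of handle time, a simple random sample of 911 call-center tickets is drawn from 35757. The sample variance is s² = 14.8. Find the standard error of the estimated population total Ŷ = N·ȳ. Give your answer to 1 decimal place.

Var(Ŷ) = N²·Var(ȳ) = N²·(1 − n/N)·s²/n.
f = 911/35757 = 0.02547753; Var(ȳ) = 0.97452247·14.8/911 = 0.015831979.
Var(Ŷ) = 35757² · 0.015831979 = 2.0242183 × 10^7.
SE(Ŷ) = √(2.0242183 × 10^7) = 4499.1.

4499.1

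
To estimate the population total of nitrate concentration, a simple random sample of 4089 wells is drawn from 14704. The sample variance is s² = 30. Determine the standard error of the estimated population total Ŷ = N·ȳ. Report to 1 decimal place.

Var(Ŷ) = N²·Var(ȳ) = N²·(1 − n/N)·s²/n.
f = 4089/14704 = 0.27808760; Var(ȳ) = 0.72191240·30/4089 = 0.005296496.
Var(Ŷ) = 14704² · 0.005296496 = 1.1451428 × 10^6.
SE(Ŷ) = √(1.1451428 × 10^6) = 1070.1.

1070.1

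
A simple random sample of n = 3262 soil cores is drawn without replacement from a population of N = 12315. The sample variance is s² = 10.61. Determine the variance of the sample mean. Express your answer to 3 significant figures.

Under SRS without replacement, Var(ȳ) = (1 − f)·s²/n with f = n/N = 3262/12315 = 0.26488023.
Var(ȳ) = (1 − 0.26488023)·10.61/3262 = 0.73511977·0.0032526058 = 0.0023910548.

0.00239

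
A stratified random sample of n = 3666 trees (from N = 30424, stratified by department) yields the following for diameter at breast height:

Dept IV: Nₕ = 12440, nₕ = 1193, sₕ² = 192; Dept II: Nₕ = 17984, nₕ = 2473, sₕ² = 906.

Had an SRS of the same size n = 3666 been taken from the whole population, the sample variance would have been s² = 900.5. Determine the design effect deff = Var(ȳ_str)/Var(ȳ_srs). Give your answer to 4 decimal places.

0.6237

Var(ȳ_str) = Σ Wₕ²(1−fₕ)sₕ²/nₕ with Wₕ = Nₕ/30424:
  Dept IV: (12440/30424)²·(1−1193/12440)·192/1193 = 0.024326814
  Dept II: (17984/30424)²·(1−2473/17984)·906/2473 = 0.11040724
  → Var(ȳ_str) = 0.13473405.
Var(ȳ_srs) = (1 − 3666/30424)·900.5/3666 = 0.21603723.
deff = 0.13473405 / 0.21603723 = 0.6237.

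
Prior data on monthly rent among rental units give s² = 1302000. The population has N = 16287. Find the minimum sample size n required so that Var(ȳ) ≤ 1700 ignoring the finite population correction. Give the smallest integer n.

Without fpc, n₀ = s²/D = 1302000/1700 = 765.8824.
Rounding up, n = 766.

766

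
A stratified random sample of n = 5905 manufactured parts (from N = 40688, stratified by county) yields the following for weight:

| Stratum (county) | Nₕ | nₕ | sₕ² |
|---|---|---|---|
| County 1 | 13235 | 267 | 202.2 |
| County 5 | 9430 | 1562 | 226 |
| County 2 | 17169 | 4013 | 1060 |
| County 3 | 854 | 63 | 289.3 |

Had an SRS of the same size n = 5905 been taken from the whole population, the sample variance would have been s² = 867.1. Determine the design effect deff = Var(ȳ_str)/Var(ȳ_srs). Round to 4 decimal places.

0.9791

Var(ȳ_str) = Σ Wₕ²(1−fₕ)sₕ²/nₕ with Wₕ = Nₕ/40688:
  County 1: (13235/40688)²·(1−267/13235)·202.2/267 = 0.078511659
  County 5: (9430/40688)²·(1−1562/9430)·226/1562 = 0.0064844145
  County 2: (17169/40688)²·(1−4013/17169)·1060/4013 = 0.036039013
  County 3: (854/40688)²·(1−63/854)·289.3/63 = 0.001873741
  → Var(ȳ_str) = 0.12290883.
Var(ȳ_srs) = (1 − 5905/40688)·867.1/5905 = 0.12553071.
deff = 0.12290883 / 0.12553071 = 0.9791.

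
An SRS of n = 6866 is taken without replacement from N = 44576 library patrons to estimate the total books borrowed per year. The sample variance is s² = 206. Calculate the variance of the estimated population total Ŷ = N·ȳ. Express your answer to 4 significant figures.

5.043 × 10^7

Var(Ŷ) = N²·Var(ȳ) = N²·(1 − n/N)·s²/n.
f = 6866/44576 = 0.15402907; Var(ȳ) = 0.84597093·206/6866 = 0.025381592.
Var(Ŷ) = 44576² · 0.025381592 = 5.0433725 × 10^7.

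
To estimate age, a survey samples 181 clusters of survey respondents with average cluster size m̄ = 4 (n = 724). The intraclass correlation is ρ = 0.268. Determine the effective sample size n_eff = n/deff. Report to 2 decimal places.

deff = 1 + (4 − 1)·0.268 = 1 + 0.804 = 1.804.
n_eff = 724 / 1.804 = 401.33.

401.33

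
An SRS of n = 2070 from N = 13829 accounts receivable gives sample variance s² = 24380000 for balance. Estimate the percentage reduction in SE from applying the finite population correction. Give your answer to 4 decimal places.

f = n/N = 2070/13829 = 0.14968544.
SE_no-fpc = √(s²/n) = 108.52547; SE_fpc = √((1−f)s²/n) = 100.07405.
Ratio = √(1−f) = 0.92212502. Reduction = 100·(1 − 0.92212502) = 7.7875%.

7.7875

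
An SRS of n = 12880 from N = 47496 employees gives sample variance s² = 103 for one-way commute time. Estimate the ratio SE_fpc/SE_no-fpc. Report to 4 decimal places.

f = n/N = 12880/47496 = 0.27118073.
SE_no-fpc = √(s²/n) = 0.089425357; SE_fpc = √((1−f)s²/n) = 0.076343243.
Ratio = √(1−f) = 0.85370912.

0.8537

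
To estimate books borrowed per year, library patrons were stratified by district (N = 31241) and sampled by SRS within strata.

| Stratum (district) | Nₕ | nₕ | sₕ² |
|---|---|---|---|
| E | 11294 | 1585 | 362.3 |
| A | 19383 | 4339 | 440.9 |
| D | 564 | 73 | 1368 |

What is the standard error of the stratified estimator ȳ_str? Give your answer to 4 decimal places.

Var(ȳ_str) = Σₕ Wₕ²(1 − fₕ)sₕ²/nₕ with Wₕ = Nₕ/N, N = 31241.
E: Wₕ = 0.36151212; term = 0.36151212²·(1 − 0.14034000)·362.3/1585 = 0.025680974.
A: Wₕ = 0.62043469; term = 0.62043469²·(1 − 0.22385596)·440.9/4339 = 0.030358822.
D: Wₕ = 0.01805320; term = 0.01805320²·(1 − 0.12943262)·1368/73 = 0.0053170896.
Sum = 0.061356886.
SE = √(0.061356886) = 0.2477.

0.2477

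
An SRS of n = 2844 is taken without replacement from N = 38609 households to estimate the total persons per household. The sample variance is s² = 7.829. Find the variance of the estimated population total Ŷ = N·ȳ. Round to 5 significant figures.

3.8012 × 10^6

Var(Ŷ) = N²·Var(ȳ) = N²·(1 − n/N)·s²/n.
f = 2844/38609 = 0.07366158; Var(ȳ) = 0.92633842·7.829/2844 = 0.0025500364.
Var(Ŷ) = 38609² · 0.0025500364 = 3.8012242 × 10^6.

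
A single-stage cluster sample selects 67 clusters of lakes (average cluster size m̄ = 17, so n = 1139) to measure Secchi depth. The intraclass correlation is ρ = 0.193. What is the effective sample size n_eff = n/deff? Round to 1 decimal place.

278.6

deff = 1 + (17 − 1)·0.193 = 1 + 3.088 = 4.088.
n_eff = 1139 / 4.088 = 278.6.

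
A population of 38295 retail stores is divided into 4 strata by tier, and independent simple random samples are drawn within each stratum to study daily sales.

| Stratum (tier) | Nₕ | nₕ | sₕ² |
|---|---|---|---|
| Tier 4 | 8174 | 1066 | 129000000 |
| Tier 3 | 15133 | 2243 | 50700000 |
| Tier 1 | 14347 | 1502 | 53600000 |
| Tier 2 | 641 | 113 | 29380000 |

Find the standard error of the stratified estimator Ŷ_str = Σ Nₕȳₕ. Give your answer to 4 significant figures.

4.255 × 10^6

Var(Ŷ_str) = Σₕ Nₕ²(1 − fₕ)sₕ²/nₕ.
Tier 4: 8174²·(1 − 1066/8174)·129000000/1066 = 7.0309589 × 10^12.
Tier 3: 15133²·(1 − 2243/15133)·50700000/2243 = 4.4091679 × 10^12.
Tier 1: 14347²·(1 − 1502/14347)·53600000/1502 = 6.5764279 × 10^12.
Tier 2: 641²·(1 − 113/641)·29380000/113 = 8.799648 × 10^10.
Sum = 1.8104551 × 10^13.
SE = √(1.8104551 × 10^13) = 4.255 × 10^6.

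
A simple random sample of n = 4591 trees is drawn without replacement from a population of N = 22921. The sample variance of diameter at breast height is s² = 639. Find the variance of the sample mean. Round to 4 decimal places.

0.1113

Under SRS without replacement, Var(ȳ) = (1 − f)·s²/n with f = n/N = 4591/22921 = 0.20029667.
Var(ȳ) = (1 − 0.20029667)·639/4591 = 0.79970333·0.13918536 = 0.111307.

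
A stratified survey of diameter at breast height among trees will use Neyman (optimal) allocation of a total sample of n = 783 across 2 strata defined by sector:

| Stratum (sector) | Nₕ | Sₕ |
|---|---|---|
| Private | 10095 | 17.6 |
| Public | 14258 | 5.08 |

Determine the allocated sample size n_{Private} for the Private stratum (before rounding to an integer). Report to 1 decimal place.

Neyman allocation: nₕ = n·NₕSₕ / Σⱼ NⱼSⱼ.
Σ NⱼSⱼ = 10095·17.6 + 14258·5.08 = 250102.64.
n_{Private} = 783·10095·17.6 / 250102.64 = 556.2.

556.2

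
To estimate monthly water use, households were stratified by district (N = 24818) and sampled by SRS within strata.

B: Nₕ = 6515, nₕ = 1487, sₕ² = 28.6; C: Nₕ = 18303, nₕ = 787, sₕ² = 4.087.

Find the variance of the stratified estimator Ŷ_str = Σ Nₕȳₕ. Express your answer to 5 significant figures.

Var(Ŷ_str) = Σₕ Nₕ²(1 − fₕ)sₕ²/nₕ.
B: 6515²·(1 − 1487/6515)·28.6/1487 = 630035.11.
C: 18303²·(1 − 787/18303)·4.087/787 = 1.664896 × 10^6.
Sum = 2.2949311 × 10^6.

2.2949 × 10^6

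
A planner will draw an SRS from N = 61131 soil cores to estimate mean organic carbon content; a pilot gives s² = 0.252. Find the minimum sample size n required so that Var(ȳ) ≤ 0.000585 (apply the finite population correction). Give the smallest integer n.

Without fpc, n₀ = s²/D = 0.252/0.000585 = 430.7692.
With fpc, (1 − n/N)·s²/n ≤ D requires n ≥ n₀/(1 + n₀/N) = 430.7692/(1 + 430.7692/61131) = 427.7550.
Rounding up, n = 428.

428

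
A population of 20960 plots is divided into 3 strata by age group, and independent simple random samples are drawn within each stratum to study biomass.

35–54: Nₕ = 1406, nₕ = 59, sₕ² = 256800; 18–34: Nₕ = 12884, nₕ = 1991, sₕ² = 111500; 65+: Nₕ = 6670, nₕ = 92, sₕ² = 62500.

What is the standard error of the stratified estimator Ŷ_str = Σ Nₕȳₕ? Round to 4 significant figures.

214300

Var(Ŷ_str) = Σₕ Nₕ²(1 − fₕ)sₕ²/nₕ.
35–54: 1406²·(1 − 59/1406)·256800/59 = 8.2432017 × 10^9.
18–34: 12884²·(1 − 1991/12884)·111500/1991 = 7.859625 × 10^9.
65+: 6670²·(1 − 92/6670)·62500/92 = 2.9806562 × 10^10.
Sum = 4.5909389 × 10^10.
SE = √(4.5909389 × 10^10) = 214300.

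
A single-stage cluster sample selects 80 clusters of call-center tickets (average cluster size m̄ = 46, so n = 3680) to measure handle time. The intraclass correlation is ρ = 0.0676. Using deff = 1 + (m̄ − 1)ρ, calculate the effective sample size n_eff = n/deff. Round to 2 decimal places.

deff = 1 + (46 − 1)·0.0676 = 1 + 3.042 = 4.042.
n_eff = 3680 / 4.042 = 910.44.

910.44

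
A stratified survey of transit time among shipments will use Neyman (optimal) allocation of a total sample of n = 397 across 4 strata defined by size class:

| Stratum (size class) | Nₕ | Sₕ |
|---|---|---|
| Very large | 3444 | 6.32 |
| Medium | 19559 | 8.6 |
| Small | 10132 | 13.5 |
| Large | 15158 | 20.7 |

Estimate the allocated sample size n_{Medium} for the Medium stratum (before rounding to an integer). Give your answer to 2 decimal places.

Neyman allocation: nₕ = n·NₕSₕ / Σⱼ NⱼSⱼ.
Σ NⱼSⱼ = 3444·6.32 + 19559·8.6 + 10132·13.5 + 15158·20.7 = 640526.08.
n_{Medium} = 397·19559·8.6 / 640526.08 = 104.26.

104.26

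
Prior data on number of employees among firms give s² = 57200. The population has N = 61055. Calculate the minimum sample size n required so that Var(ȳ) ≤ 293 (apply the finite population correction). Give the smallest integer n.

195

Without fpc, n₀ = s²/D = 57200/293 = 195.2218.
With fpc, (1 − n/N)·s²/n ≤ D requires n ≥ n₀/(1 + n₀/N) = 195.2218/(1 + 195.2218/61055) = 194.5996.
Rounding up, n = 195.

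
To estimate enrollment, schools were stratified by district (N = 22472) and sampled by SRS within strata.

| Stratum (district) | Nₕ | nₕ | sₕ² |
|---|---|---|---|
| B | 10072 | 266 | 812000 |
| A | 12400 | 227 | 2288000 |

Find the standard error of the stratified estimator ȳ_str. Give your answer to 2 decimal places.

Var(ȳ_str) = Σₕ Wₕ²(1 − fₕ)sₕ²/nₕ with Wₕ = Nₕ/N, N = 22472.
B: Wₕ = 0.44820221; term = 0.44820221²·(1 − 0.02640985)·812000/266 = 597.03329.
A: Wₕ = 0.55179779; term = 0.55179779²·(1 − 0.01830645)·2288000/227 = 3012.7703.
Sum = 3609.8036.
SE = √(3609.8036) = 60.08.

60.08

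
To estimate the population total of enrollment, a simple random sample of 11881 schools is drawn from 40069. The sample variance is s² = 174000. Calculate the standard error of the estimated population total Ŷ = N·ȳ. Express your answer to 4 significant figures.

128600

Var(Ŷ) = N²·Var(ȳ) = N²·(1 − n/N)·s²/n.
f = 11881/40069 = 0.29651351; Var(ȳ) = 0.70348649·174000/11881 = 10.302723.
Var(Ŷ) = 40069² · 10.302723 = 1.6541277 × 10^10.
SE(Ŷ) = √(1.6541277 × 10^10) = 128600.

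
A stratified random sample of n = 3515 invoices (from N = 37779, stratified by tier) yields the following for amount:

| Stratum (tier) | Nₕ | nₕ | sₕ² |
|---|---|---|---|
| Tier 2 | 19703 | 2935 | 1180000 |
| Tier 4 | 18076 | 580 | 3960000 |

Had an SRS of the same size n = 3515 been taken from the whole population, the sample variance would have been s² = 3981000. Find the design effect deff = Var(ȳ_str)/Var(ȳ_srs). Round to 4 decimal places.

1.5634

Var(ȳ_str) = Σ Wₕ²(1−fₕ)sₕ²/nₕ with Wₕ = Nₕ/37779:
  Tier 2: (19703/37779)²·(1−2935/19703)·1180000/2935 = 93.065049
  Tier 4: (18076/37779)²·(1−580/18076)·3960000/580 = 1512.8901
  → Var(ȳ_str) = 1605.9551.
Var(ȳ_srs) = (1 − 3515/37779)·3981000/3515 = 1027.1987.
deff = 1605.9551 / 1027.1987 = 1.5634.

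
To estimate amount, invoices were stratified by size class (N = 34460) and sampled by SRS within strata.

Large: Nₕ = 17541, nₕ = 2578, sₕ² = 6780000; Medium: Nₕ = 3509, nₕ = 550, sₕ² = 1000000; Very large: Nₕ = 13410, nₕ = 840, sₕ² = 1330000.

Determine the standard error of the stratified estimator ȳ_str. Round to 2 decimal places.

Var(ȳ_str) = Σₕ Wₕ²(1 − fₕ)sₕ²/nₕ with Wₕ = Nₕ/N, N = 34460.
Large: Wₕ = 0.50902496; term = 0.50902496²·(1 − 0.14696996)·6780000/2578 = 581.28519.
Medium: Wₕ = 0.10182821; term = 0.10182821²·(1 − 0.15673981)·1000000/550 = 15.897729.
Very large: Wₕ = 0.38914684; term = 0.38914684²·(1 − 0.06263982)·1330000/840 = 224.75319.
Sum = 821.93611.
SE = √(821.93611) = 28.67.

28.67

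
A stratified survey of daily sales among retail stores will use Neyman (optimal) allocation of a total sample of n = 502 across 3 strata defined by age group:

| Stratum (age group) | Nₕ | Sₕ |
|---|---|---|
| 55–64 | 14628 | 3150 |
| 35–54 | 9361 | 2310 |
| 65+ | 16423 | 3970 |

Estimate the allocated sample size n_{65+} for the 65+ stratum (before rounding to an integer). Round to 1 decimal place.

Neyman allocation: nₕ = n·NₕSₕ / Σⱼ NⱼSⱼ.
Σ NⱼSⱼ = 14628·3150 + 9361·2310 + 16423·3970 = 1.3290142 × 10^8.
n_{65+} = 502·16423·3970 / (1.3290142 × 10^8) = 246.3.

246.3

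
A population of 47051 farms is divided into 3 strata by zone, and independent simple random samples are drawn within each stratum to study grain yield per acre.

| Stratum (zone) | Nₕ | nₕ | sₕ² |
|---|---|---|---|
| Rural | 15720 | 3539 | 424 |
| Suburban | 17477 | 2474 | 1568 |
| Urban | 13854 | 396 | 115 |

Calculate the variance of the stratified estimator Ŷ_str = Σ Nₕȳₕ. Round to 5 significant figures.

Var(Ŷ_str) = Σₕ Nₕ²(1 − fₕ)sₕ²/nₕ.
Rural: 15720²·(1 − 3539/15720)·424/3539 = 2.2941446 × 10^7.
Suburban: 17477²·(1 − 2474/17477)·1568/2474 = 1.6618482 × 10^8.
Urban: 13854²·(1 − 396/13854)·115/396 = 5.4145 × 10^7.
Sum = 2.4327127 × 10^8.

2.4327 × 10^8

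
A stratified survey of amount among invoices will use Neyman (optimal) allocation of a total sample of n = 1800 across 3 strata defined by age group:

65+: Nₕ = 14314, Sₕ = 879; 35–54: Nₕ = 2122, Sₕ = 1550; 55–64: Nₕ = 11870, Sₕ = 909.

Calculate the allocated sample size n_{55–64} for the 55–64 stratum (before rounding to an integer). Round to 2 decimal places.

Neyman allocation: nₕ = n·NₕSₕ / Σⱼ NⱼSⱼ.
Σ NⱼSⱼ = 14314·879 + 2122·1550 + 11870·909 = 2.6660936 × 10^7.
n_{55–64} = 1800·11870·909 / (2.6660936 × 10^7) = 728.47.

728.47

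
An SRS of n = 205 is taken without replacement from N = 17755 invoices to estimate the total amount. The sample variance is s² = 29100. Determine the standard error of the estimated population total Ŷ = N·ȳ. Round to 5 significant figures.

Var(Ŷ) = N²·Var(ȳ) = N²·(1 − n/N)·s²/n.
f = 205/17755 = 0.01154604; Var(ȳ) = 0.98845396·29100/205 = 140.31224.
Var(Ŷ) = 17755² · 140.31224 = 4.4232034 × 10^10.
SE(Ŷ) = √(4.4232034 × 10^10) = 210310.

210310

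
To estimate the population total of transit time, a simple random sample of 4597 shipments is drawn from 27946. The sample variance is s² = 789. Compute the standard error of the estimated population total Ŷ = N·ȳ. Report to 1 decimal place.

Var(Ŷ) = N²·Var(ȳ) = N²·(1 − n/N)·s²/n.
f = 4597/27946 = 0.16449581; Var(ȳ) = 0.83550419·789/4597 = 0.14340065.
Var(Ŷ) = 27946² · 0.14340065 = 1.1199288 × 10^8.
SE(Ŷ) = √(1.1199288 × 10^8) = 10582.7.

10582.7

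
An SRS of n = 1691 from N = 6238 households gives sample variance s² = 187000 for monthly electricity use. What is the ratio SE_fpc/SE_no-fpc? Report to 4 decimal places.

0.8538

f = n/N = 1691/6238 = 0.27108047.
SE_no-fpc = √(s²/n) = 10.515962; SE_fpc = √((1−f)s²/n) = 8.97819.
Ratio = √(1−f) = 0.85376784.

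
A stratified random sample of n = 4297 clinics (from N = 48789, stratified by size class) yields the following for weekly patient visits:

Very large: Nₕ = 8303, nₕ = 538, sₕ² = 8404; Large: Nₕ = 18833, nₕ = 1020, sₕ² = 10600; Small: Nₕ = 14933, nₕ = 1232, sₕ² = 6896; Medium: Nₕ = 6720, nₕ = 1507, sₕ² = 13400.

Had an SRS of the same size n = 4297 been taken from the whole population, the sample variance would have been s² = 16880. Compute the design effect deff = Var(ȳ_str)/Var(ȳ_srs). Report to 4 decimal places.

0.6978

Var(ȳ_str) = Σ Wₕ²(1−fₕ)sₕ²/nₕ with Wₕ = Nₕ/48789:
  Very large: (8303/48789)²·(1−538/8303)·8404/538 = 0.42309358
  Large: (18833/48789)²·(1−1020/18833)·10600/1020 = 1.464598
  Small: (14933/48789)²·(1−1232/14933)·6896/1232 = 0.48110741
  Medium: (6720/48789)²·(1−1507/6720)·13400/1507 = 0.13085934
  → Var(ȳ_str) = 2.4996583.
Var(ȳ_srs) = (1 − 4297/48789)·16880/4297 = 3.5823425.
deff = 2.4996583 / 3.5823425 = 0.6978.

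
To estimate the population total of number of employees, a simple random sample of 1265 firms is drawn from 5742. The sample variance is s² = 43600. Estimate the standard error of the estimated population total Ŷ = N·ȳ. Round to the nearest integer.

29766

Var(Ŷ) = N²·Var(ȳ) = N²·(1 − n/N)·s²/n.
f = 1265/5742 = 0.22030651; Var(ȳ) = 0.77969349·43600/1265 = 26.87323.
Var(Ŷ) = 5742² · 26.87323 = 8.8602555 × 10^8.
SE(Ŷ) = √(8.8602555 × 10^8) = 29766.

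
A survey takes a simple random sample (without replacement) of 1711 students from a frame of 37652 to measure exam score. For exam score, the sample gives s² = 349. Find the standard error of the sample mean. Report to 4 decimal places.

0.4413

Under SRS without replacement, Var(ȳ) = (1 − f)·s²/n with f = n/N = 1711/37652 = 0.04544247.
Var(ȳ) = (1 − 0.04544247)·349/1711 = 0.95455753·0.20397428 = 0.19470519.
SE(ȳ) = √(0.19470519) = 0.4413.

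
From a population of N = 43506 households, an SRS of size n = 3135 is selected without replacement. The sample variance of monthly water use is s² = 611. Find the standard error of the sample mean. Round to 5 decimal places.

Under SRS without replacement, Var(ȳ) = (1 − f)·s²/n with f = n/N = 3135/43506 = 0.07205903.
Var(ȳ) = (1 − 0.07205903)·611/3135 = 0.92794097·0.19489633 = 0.18085229.
SE(ȳ) = √(0.18085229) = 0.42527.

0.42527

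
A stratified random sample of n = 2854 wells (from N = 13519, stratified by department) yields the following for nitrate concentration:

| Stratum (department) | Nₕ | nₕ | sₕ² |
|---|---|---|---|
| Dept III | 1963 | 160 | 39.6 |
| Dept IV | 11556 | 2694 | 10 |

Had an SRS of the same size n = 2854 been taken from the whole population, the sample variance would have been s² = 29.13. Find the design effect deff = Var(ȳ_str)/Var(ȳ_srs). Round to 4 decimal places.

0.8536

Var(ȳ_str) = Σ Wₕ²(1−fₕ)sₕ²/nₕ with Wₕ = Nₕ/13519:
  Dept III: (1963/13519)²·(1−160/1963)·39.6/160 = 0.0047929411
  Dept IV: (11556/13519)²·(1−2694/11556)·10/2694 = 0.0020799484
  → Var(ȳ_str) = 0.0068728895.
Var(ȳ_srs) = (1 − 2854/13519)·29.13/2854 = 0.0080519822.
deff = 0.0068728895 / 0.0080519822 = 0.8536.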